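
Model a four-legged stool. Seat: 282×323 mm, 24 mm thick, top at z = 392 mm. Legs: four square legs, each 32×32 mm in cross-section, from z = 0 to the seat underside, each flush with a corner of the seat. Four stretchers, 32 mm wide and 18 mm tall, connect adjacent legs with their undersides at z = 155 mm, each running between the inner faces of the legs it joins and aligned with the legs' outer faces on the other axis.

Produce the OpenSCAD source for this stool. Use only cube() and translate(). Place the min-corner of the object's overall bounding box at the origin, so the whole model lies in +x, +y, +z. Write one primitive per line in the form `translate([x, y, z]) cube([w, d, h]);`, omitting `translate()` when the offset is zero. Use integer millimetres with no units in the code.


translate([0, 0, 368]) cube([282, 323, 24]);
cube([32, 32, 368]);
translate([250, 0, 0]) cube([32, 32, 368]);
translate([0, 291, 0]) cube([32, 32, 368]);
translate([250, 291, 0]) cube([32, 32, 368]);
translate([32, 0, 155]) cube([218, 32, 18]);
translate([32, 291, 155]) cube([218, 32, 18]);
translate([0, 32, 155]) cube([32, 259, 18]);
translate([250, 32, 155]) cube([32, 259, 18]);


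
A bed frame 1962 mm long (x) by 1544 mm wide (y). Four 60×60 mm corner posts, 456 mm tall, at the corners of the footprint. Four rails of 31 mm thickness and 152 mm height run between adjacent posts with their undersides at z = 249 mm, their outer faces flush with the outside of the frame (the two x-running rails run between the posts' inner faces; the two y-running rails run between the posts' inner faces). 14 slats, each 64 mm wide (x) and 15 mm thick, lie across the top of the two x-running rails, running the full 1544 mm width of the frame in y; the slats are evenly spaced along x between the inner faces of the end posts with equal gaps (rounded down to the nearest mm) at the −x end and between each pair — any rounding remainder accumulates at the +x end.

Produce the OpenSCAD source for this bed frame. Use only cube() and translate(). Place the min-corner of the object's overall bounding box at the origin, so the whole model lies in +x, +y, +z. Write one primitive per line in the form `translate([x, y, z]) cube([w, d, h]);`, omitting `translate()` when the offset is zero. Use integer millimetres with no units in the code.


cube([60, 60, 456]);
translate([0, 1484, 0]) cube([60, 60, 456]);
translate([1902, 0, 0]) cube([60, 60, 456]);
translate([1902, 1484, 0]) cube([60, 60, 456]);
translate([60, 0, 249]) cube([1842, 31, 152]);
translate([60, 1513, 249]) cube([1842, 31, 152]);
translate([0, 60, 249]) cube([31, 1424, 152]);
translate([1931, 60, 249]) cube([31, 1424, 152]);
translate([123, 0, 401]) cube([64, 1544, 15]);
translate([250, 0, 401]) cube([64, 1544, 15]);
translate([377, 0, 401]) cube([64, 1544, 15]);
translate([504, 0, 401]) cube([64, 1544, 15]);
translate([631, 0, 401]) cube([64, 1544, 15]);
translate([758, 0, 401]) cube([64, 1544, 15]);
translate([885, 0, 401]) cube([64, 1544, 15]);
translate([1012, 0, 401]) cube([64, 1544, 15]);
translate([1139, 0, 401]) cube([64, 1544, 15]);
translate([1266, 0, 401]) cube([64, 1544, 15]);
translate([1393, 0, 401]) cube([64, 1544, 15]);
translate([1520, 0, 401]) cube([64, 1544, 15]);
translate([1647, 0, 401]) cube([64, 1544, 15]);
translate([1774, 0, 401]) cube([64, 1544, 15]);


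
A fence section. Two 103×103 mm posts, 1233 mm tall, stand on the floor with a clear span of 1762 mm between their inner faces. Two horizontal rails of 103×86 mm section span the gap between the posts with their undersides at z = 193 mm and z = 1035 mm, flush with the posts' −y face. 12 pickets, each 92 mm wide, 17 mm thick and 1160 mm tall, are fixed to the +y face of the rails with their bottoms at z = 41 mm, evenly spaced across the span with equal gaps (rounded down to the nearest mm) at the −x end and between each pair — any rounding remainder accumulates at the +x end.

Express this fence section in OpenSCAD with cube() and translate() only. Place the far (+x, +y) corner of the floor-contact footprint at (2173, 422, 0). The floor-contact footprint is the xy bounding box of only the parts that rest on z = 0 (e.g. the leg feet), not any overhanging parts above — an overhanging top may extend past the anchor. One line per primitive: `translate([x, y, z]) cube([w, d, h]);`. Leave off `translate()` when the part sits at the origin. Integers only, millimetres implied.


translate([205, 319, 0]) cube([103, 103, 1233]);
translate([2070, 319, 0]) cube([103, 103, 1233]);
translate([308, 319, 193]) cube([1762, 103, 86]);
translate([308, 319, 1035]) cube([1762, 103, 86]);
translate([358, 422, 41]) cube([92, 17, 1160]);
translate([500, 422, 41]) cube([92, 17, 1160]);
translate([642, 422, 41]) cube([92, 17, 1160]);
translate([784, 422, 41]) cube([92, 17, 1160]);
translate([926, 422, 41]) cube([92, 17, 1160]);
translate([1068, 422, 41]) cube([92, 17, 1160]);
translate([1210, 422, 41]) cube([92, 17, 1160]);
translate([1352, 422, 41]) cube([92, 17, 1160]);
translate([1494, 422, 41]) cube([92, 17, 1160]);
translate([1636, 422, 41]) cube([92, 17, 1160]);
translate([1778, 422, 41]) cube([92, 17, 1160]);
translate([1920, 422, 41]) cube([92, 17, 1160]);


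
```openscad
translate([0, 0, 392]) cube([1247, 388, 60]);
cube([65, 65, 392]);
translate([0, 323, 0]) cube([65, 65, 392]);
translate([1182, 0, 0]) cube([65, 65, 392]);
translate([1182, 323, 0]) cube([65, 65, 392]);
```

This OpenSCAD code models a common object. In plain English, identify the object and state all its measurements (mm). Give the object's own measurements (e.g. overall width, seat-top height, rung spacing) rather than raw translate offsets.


A long wooden bench with a 1247 mm (x) × 388 mm (y) seat, 60 mm thick, its top surface 452 mm above the floor. Four 65 mm square legs at the seat corners, flush with the edges, run from z = 0 to the seat underside.


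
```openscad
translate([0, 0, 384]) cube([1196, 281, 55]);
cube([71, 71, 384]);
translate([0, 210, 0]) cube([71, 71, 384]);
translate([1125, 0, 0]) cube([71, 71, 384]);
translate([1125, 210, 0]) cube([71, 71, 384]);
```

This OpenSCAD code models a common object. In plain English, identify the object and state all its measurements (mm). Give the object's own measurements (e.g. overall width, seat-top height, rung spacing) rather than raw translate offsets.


A long wooden bench with a 1196 mm (x) × 281 mm (y) seat, 55 mm thick, its top surface 439 mm above the floor. Four 71 mm square legs at the seat corners, flush with the edges, run from z = 0 to the seat underside.


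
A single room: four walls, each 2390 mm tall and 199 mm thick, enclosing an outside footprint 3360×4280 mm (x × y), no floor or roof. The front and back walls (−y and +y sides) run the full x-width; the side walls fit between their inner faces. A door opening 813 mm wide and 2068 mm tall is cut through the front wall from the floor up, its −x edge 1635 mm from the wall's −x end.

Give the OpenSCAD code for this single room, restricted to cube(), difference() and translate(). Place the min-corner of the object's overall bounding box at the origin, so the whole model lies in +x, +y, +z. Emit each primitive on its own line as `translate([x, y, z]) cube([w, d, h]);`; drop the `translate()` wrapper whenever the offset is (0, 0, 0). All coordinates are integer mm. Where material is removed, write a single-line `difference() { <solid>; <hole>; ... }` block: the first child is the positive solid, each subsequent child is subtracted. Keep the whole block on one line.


difference() { cube([3360, 199, 2390]); translate([1635, 0, 0]) cube([813, 199, 2068]); }
translate([0, 4081, 0]) cube([3360, 199, 2390]);
translate([0, 199, 0]) cube([199, 3882, 2390]);
translate([3161, 199, 0]) cube([199, 3882, 2390]);


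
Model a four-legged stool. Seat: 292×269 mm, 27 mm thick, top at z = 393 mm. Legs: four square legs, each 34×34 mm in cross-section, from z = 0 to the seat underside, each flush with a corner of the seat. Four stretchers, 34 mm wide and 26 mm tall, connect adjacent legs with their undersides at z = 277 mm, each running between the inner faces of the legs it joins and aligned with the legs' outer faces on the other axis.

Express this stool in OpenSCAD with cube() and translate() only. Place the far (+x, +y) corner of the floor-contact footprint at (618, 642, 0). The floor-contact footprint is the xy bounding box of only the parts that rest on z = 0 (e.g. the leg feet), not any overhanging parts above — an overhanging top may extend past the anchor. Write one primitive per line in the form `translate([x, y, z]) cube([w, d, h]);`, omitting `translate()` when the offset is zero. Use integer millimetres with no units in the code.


translate([326, 373, 366]) cube([292, 269, 27]);
translate([326, 373, 0]) cube([34, 34, 366]);
translate([584, 373, 0]) cube([34, 34, 366]);
translate([326, 608, 0]) cube([34, 34, 366]);
translate([584, 608, 0]) cube([34, 34, 366]);
translate([360, 373, 277]) cube([224, 34, 26]);
translate([360, 608, 277]) cube([224, 34, 26]);
translate([326, 407, 277]) cube([34, 201, 26]);
translate([584, 407, 277]) cube([34, 201, 26]);


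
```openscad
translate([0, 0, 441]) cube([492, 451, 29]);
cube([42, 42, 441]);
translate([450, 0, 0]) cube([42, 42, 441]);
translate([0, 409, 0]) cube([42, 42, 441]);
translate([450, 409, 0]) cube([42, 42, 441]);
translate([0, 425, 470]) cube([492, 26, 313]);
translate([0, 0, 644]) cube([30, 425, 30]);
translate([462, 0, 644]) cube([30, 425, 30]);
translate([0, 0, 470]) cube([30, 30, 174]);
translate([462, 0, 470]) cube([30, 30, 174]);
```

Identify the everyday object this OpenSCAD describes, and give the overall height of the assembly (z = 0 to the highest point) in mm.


A chair. The overall height is 783 mm.

A slab on four corner posts with a tall panel at the back — a chair. The seat slab sits at z = 441 with thickness 29, and the 313 mm backrest starts at the seat top, so the overall height is 441 + 29 + 313 = 783 mm.


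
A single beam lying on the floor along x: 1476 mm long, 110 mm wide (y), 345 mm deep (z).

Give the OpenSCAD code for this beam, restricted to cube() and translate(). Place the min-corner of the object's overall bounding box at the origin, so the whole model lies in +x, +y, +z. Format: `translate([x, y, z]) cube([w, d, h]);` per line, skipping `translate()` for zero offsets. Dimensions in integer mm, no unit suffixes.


cube([1476, 110, 345]);


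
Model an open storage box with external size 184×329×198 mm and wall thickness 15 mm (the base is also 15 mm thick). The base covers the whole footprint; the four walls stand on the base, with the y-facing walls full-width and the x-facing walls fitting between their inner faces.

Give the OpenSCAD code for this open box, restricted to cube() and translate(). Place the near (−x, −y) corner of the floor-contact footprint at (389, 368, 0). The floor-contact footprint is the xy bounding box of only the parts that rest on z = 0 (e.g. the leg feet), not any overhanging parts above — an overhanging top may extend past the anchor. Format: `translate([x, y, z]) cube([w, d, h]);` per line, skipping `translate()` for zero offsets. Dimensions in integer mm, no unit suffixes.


translate([389, 368, 0]) cube([184, 329, 15]);
translate([389, 368, 15]) cube([184, 15, 183]);
translate([389, 682, 15]) cube([184, 15, 183]);
translate([389, 383, 15]) cube([15, 299, 183]);
translate([558, 383, 15]) cube([15, 299, 183]);


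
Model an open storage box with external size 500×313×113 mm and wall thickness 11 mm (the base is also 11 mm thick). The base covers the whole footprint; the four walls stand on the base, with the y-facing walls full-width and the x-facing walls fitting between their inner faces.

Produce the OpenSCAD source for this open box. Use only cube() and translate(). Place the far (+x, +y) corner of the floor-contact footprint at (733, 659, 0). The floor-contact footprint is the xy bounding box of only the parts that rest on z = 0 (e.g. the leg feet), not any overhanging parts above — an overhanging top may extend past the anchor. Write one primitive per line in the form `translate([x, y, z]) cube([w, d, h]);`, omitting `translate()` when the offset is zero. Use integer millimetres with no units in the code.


translate([233, 346, 0]) cube([500, 313, 11]);
translate([233, 346, 11]) cube([500, 11, 102]);
translate([233, 648, 11]) cube([500, 11, 102]);
translate([233, 357, 11]) cube([11, 291, 102]);
translate([722, 357, 11]) cube([11, 291, 102]);


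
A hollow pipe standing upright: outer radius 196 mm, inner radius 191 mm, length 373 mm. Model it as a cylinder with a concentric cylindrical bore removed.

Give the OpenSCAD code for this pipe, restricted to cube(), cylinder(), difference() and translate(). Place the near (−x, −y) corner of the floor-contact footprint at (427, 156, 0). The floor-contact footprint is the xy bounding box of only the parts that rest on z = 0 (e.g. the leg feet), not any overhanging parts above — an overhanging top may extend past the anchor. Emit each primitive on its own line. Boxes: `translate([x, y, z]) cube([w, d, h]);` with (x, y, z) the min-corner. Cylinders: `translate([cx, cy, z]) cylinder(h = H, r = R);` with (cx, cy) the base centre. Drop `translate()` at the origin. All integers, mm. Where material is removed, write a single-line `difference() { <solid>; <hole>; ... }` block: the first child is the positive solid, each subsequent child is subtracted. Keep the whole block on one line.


difference() { translate([623, 352, 0]) cylinder(h = 373, r = 196); translate([623, 352, 0]) cylinder(h = 373, r = 191); }


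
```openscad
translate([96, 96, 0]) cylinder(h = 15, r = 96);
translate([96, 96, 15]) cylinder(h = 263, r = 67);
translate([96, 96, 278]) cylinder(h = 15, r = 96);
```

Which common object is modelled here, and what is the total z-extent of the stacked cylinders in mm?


A spool. The overall height is 293 mm.

Three coaxial cylinders, large–small–large — a spool. Two 15 mm flanges and a 263 mm core give 15 + 263 + 15 = 293 mm.


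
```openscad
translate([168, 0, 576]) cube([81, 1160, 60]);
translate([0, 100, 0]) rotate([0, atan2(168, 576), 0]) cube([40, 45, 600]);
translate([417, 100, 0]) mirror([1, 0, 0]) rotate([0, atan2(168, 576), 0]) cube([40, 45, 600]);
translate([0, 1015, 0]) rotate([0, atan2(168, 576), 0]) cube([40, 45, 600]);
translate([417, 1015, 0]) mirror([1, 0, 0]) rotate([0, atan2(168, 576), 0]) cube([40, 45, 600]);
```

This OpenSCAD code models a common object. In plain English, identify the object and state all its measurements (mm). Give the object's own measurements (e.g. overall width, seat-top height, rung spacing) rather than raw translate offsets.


A sawhorse. A 81×1160×60 mm beam (x, y, z) sits on two A-frame leg pairs. Each pair is two raked legs of 40×45 mm section (45 mm along y) splaying symmetrically in x. Each leg rises 576 mm vertically over 168 mm of horizontal reach and is 600 mm long along its own axis. Every leg's outer bottom edge rests on the floor and its outer top edge meets a bottom edge of the beam — the left legs (tilting toward +x) meet the beam's −x bottom edge, the right legs (their mirror images, tilting toward −x) meet its +x bottom edge — so the leg tops tuck under the beam, the beam's underside is 576 mm above the floor, and the feet are 417 mm apart outside-to-outside with the beam centred between them. The two leg pairs are set in 100 mm from either end of the beam.


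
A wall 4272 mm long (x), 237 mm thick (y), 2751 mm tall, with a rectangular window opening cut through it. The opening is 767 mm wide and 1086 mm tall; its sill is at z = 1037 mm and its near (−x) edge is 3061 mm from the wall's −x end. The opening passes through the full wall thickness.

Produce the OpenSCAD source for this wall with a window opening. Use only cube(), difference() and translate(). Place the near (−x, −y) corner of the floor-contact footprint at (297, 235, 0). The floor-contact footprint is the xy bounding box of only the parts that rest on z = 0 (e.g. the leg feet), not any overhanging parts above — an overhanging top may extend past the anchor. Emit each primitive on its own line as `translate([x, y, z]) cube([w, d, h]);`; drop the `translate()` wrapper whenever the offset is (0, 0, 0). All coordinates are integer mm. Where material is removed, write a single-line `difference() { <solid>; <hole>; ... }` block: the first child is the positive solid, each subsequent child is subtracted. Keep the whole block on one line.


difference() { translate([297, 235, 0]) cube([4272, 237, 2751]); translate([3358, 235, 1037]) cube([767, 237, 1086]); }


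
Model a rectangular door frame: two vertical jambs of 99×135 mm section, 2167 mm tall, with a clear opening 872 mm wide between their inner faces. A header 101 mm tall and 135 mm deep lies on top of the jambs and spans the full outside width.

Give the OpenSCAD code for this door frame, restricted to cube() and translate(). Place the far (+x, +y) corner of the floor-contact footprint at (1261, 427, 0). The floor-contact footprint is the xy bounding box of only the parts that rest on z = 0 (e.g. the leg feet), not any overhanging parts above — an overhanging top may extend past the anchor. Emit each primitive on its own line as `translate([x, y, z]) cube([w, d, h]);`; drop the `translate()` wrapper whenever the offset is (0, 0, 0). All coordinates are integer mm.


translate([191, 292, 0]) cube([99, 135, 2167]);
translate([1162, 292, 0]) cube([99, 135, 2167]);
translate([191, 292, 2167]) cube([1070, 135, 101]);


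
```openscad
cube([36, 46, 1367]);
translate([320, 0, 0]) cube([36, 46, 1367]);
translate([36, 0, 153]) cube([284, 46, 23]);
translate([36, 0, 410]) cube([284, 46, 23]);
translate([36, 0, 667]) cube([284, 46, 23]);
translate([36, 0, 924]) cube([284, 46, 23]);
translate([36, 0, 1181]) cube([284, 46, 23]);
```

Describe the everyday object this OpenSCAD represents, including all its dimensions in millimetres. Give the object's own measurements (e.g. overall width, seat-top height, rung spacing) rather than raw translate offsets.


A straight ladder. Two 36×46 mm vertical rails, 1367 mm tall, stand 356 mm apart (outside-to-outside) with their front faces coplanar on the −y side. 5 rungs, each 46 mm deep and 23 mm tall, span between the inner faces of the rails, front faces flush with the rails. The lowest rung's underside is at z = 153 mm and rungs are spaced 257 mm apart (underside to underside).


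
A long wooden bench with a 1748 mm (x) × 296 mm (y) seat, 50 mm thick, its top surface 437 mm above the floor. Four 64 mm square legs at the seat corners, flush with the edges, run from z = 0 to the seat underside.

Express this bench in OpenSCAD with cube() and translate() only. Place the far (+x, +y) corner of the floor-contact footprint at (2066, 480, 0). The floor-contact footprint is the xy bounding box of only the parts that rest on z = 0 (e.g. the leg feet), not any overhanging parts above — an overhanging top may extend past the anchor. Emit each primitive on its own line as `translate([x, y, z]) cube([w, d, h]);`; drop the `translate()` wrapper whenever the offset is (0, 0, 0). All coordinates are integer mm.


translate([318, 184, 387]) cube([1748, 296, 50]);
translate([318, 184, 0]) cube([64, 64, 387]);
translate([318, 416, 0]) cube([64, 64, 387]);
translate([2002, 184, 0]) cube([64, 64, 387]);
translate([2002, 416, 0]) cube([64, 64, 387]);


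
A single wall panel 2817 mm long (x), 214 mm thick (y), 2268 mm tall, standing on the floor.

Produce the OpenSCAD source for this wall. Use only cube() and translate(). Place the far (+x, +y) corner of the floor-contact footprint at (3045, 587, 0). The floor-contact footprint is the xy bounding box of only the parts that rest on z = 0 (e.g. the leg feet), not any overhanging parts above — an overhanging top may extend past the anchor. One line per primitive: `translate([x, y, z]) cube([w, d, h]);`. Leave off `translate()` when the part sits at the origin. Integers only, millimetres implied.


translate([228, 373, 0]) cube([2817, 214, 2268]);


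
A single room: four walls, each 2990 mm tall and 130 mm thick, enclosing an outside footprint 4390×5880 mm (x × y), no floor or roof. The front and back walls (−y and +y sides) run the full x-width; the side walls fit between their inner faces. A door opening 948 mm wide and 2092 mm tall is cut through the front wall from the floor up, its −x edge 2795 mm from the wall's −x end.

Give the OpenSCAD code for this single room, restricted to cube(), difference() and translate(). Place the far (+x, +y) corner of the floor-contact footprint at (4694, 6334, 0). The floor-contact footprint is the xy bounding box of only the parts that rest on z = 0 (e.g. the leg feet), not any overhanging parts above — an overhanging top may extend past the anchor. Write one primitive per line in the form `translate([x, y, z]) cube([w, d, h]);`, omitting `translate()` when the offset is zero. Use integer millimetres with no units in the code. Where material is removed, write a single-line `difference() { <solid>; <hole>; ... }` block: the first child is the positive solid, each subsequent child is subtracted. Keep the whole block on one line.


difference() { translate([304, 454, 0]) cube([4390, 130, 2990]); translate([3099, 454, 0]) cube([948, 130, 2092]); }
translate([304, 6204, 0]) cube([4390, 130, 2990]);
translate([304, 584, 0]) cube([130, 5620, 2990]);
translate([4564, 584, 0]) cube([130, 5620, 2990]);


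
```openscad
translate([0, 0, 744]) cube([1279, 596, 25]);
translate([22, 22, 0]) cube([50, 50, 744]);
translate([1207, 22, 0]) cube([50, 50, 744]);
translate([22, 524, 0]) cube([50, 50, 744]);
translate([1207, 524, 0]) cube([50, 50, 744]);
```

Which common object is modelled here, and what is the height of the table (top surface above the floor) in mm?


A table. The table height is 769 mm.

A 1279×596×25 slab sits at z = 744 on four 50 mm square posts — a table. The top surface is at 744 + 25 = 769 mm.


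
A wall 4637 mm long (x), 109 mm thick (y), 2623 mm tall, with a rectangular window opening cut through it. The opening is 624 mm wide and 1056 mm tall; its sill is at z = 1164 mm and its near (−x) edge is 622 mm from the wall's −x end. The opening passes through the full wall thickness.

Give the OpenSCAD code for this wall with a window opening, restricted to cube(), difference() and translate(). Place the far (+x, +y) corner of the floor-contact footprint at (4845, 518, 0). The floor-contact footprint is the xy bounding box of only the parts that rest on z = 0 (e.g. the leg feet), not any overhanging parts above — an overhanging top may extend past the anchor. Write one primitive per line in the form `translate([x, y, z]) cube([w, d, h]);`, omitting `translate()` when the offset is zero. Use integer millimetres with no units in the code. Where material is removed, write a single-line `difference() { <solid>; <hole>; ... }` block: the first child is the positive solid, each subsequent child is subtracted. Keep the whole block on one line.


difference() { translate([208, 409, 0]) cube([4637, 109, 2623]); translate([830, 409, 1164]) cube([624, 109, 1056]); }


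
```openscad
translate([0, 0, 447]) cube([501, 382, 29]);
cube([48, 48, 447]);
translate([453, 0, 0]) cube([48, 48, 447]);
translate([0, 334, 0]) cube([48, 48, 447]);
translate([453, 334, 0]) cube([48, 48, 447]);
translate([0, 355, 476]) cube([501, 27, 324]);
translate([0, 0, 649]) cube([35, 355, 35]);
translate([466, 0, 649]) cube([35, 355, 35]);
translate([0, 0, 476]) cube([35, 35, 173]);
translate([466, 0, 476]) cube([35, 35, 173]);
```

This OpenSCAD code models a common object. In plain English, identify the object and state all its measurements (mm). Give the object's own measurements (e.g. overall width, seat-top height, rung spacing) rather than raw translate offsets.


A chair. The seat is a 501×382×29 mm slab with its top at z = 476 mm, on four 48×48 mm corner legs (flush with the seat edges, standing on z = 0). A flat backrest 27 mm thick, 324 mm tall, spans the full seat width and rises from the seat top along its +y edge, rear face flush with the rear of the seat. Two armrests of 35×35 mm section run along each side from the seat's front edge to the front of the backrest, top faces 208 mm above the seat top and outer faces flush with the seat's x-edges; a 35×35 mm post under the front of each armrest stands on the seat at the front corner.


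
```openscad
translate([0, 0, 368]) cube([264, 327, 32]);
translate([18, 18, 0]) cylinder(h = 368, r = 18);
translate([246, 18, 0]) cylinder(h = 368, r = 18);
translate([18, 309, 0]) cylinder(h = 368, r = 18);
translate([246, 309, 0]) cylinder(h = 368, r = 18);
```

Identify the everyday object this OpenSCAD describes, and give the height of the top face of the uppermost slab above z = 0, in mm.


A stool. The seat height is 400 mm.

A 264×327×32 slab at z = 368 on four corner cylinders — a stool. The seat top is 368 + 32 = 400 mm.


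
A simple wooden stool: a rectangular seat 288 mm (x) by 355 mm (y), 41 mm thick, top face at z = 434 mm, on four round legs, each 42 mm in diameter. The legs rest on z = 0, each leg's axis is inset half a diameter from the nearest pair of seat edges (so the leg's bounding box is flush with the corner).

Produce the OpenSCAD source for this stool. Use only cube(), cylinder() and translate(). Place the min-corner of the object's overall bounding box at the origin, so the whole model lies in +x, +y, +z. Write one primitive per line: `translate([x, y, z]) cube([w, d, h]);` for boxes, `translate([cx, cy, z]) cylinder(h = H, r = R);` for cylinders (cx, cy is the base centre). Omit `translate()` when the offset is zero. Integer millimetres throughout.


translate([0, 0, 393]) cube([288, 355, 41]);
translate([21, 21, 0]) cylinder(h = 393, r = 21);
translate([267, 21, 0]) cylinder(h = 393, r = 21);
translate([21, 334, 0]) cylinder(h = 393, r = 21);
translate([267, 334, 0]) cylinder(h = 393, r = 21);


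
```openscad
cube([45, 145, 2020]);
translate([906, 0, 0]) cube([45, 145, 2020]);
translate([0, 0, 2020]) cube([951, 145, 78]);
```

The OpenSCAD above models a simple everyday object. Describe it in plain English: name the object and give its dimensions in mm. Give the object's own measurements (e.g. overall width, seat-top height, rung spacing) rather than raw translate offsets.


A door frame. The clear opening is 861 mm wide and 2020 mm high. Two 45 mm wide jambs, 145 mm deep, stand either side of the opening from the floor to the top of the opening. A 78 mm thick head sits across the top of both jambs, spanning the full outside width of the frame.


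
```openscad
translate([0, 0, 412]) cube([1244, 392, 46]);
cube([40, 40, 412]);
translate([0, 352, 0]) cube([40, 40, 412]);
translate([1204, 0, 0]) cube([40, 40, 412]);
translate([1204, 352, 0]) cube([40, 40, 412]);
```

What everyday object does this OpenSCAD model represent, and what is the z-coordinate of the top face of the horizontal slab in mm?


A bench. The seat-top height is 458 mm.

A long slab on four corner posts — a bench. The slab sits at z = 412 with thickness 46, so the top is 412 + 46 = 458 mm.


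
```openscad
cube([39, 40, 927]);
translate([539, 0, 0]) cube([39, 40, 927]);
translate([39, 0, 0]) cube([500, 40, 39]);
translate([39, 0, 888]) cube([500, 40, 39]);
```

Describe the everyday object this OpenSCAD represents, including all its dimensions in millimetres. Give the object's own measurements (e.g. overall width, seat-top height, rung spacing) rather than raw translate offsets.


A rectangular picture frame lying in the x–z plane (depth along y). The opening is 500 mm wide (x) by 849 mm tall (z), surrounded by a border 39 mm wide on all four sides. The frame is 40 mm deep and is made of two full-height vertical stiles with two horizontal rails fitted between them.


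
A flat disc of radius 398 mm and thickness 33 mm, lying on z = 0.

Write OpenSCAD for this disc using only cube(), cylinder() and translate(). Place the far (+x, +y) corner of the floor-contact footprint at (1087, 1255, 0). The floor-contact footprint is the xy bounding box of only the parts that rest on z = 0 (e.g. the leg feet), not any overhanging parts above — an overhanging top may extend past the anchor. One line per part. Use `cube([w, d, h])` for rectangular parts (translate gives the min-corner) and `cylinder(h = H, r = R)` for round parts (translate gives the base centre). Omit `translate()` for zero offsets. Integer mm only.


translate([689, 857, 0]) cylinder(h = 33, r = 398);


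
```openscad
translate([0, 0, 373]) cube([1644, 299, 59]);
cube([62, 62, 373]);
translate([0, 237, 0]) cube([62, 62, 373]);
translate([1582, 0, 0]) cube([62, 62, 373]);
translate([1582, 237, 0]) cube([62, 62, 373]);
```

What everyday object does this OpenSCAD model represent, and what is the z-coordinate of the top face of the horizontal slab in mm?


A bench. The seat-top height is 432 mm.

A long slab on four corner posts — a bench. The slab sits at z = 373 with thickness 59, so the top is 373 + 59 = 432 mm.


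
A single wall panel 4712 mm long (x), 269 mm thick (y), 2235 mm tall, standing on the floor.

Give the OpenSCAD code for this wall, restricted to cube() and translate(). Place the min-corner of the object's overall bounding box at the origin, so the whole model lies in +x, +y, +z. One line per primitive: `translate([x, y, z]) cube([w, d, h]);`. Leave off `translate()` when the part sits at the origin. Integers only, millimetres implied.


cube([4712, 269, 2235]);


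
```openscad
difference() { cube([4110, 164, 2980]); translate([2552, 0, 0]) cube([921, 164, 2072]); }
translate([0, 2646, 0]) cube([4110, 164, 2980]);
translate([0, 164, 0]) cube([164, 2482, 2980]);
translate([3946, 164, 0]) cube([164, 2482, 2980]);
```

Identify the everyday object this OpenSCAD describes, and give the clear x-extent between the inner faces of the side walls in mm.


A single room. The interior width is 3782 mm.

Four walls enclosing a rectangle with a door in the front wall — a room. Outside width 4110 minus two 164 mm walls gives 3782 mm.


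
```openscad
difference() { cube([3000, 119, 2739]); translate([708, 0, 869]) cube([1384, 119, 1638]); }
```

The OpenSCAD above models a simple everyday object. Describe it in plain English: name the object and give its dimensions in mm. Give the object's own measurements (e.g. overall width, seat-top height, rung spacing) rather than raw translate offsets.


A wall 3000 mm long (x), 119 mm thick (y), 2739 mm tall, with a rectangular window opening cut through it. The opening is 1384 mm wide and 1638 mm tall; its sill is at z = 869 mm and its near (−x) edge is 708 mm from the wall's −x end. The opening passes through the full wall thickness.


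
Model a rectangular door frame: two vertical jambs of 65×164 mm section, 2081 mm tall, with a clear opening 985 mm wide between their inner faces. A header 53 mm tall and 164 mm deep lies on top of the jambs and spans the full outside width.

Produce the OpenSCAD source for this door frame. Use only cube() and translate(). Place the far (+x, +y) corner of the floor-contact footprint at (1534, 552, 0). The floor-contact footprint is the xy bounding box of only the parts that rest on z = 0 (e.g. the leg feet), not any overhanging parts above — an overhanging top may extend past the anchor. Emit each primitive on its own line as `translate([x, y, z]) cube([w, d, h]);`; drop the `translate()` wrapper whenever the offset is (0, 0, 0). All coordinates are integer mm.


translate([419, 388, 0]) cube([65, 164, 2081]);
translate([1469, 388, 0]) cube([65, 164, 2081]);
translate([419, 388, 2081]) cube([1115, 164, 53]);


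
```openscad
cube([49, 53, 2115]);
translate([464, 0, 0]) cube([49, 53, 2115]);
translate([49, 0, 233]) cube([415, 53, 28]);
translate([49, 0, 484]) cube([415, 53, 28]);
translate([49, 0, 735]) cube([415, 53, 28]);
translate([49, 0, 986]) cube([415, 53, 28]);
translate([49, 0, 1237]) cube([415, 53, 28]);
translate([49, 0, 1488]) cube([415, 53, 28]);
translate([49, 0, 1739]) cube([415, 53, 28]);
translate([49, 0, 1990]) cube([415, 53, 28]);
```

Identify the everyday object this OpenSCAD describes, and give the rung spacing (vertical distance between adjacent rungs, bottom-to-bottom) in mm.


A ladder. The rung spacing is 251 mm.

Two tall 49×53 posts with 8 short bars between them — a ladder. Adjacent rungs sit at z = 233 and z = 484, so the spacing is 484 − 233 = 251 mm.


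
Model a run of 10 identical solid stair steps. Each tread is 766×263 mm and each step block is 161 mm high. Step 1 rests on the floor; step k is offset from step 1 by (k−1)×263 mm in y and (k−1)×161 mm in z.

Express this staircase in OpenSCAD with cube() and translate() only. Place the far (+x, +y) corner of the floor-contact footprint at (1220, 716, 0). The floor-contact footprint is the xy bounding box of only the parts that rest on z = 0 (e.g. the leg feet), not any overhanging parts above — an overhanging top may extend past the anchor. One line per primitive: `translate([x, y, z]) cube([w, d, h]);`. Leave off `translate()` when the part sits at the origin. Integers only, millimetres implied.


translate([454, 453, 0]) cube([766, 263, 161]);
translate([454, 716, 161]) cube([766, 263, 161]);
translate([454, 979, 322]) cube([766, 263, 161]);
translate([454, 1242, 483]) cube([766, 263, 161]);
translate([454, 1505, 644]) cube([766, 263, 161]);
translate([454, 1768, 805]) cube([766, 263, 161]);
translate([454, 2031, 966]) cube([766, 263, 161]);
translate([454, 2294, 1127]) cube([766, 263, 161]);
translate([454, 2557, 1288]) cube([766, 263, 161]);
translate([454, 2820, 1449]) cube([766, 263, 161]);


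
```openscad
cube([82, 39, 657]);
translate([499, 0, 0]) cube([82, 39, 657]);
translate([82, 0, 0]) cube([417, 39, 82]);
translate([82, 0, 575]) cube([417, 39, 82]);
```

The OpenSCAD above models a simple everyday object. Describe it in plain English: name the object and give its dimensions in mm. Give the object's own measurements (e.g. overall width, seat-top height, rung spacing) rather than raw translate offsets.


A rectangular picture frame lying in the x–z plane (depth along y). The opening is 417 mm wide (x) by 493 mm tall (z), surrounded by a border 82 mm wide on all four sides. The frame is 39 mm deep and is made of two full-height vertical stiles with two horizontal rails fitted between them.


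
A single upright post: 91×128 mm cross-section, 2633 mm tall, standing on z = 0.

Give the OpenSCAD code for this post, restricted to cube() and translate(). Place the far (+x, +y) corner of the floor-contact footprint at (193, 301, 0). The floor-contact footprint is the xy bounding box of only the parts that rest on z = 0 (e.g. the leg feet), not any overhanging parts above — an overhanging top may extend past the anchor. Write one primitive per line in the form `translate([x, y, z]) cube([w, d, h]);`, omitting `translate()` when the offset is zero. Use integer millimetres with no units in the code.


translate([102, 173, 0]) cube([91, 128, 2633]);


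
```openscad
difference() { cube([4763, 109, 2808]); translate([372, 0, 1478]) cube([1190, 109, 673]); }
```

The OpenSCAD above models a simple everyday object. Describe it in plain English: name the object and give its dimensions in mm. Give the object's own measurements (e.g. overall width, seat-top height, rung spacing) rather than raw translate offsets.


A wall 4763 mm long (x), 109 mm thick (y), 2808 mm tall, with a rectangular window opening cut through it. The opening is 1190 mm wide and 673 mm tall; its sill is at z = 1478 mm and its near (−x) edge is 372 mm from the wall's −x end. The opening passes through the full wall thickness.


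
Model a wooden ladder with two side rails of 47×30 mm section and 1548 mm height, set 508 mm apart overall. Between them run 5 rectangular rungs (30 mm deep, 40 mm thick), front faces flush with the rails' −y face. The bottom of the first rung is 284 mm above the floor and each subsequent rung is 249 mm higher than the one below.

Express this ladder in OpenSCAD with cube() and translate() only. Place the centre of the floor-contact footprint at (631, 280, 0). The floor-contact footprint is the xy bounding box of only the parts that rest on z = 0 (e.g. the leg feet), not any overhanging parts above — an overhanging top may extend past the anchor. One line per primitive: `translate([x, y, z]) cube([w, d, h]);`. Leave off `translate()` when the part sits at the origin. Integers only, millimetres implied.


// rung span = 508 - 2*47 = 414
// rung[k] z = 284 + k*249
translate([377, 265, 0]) cube([47, 30, 1548]);
translate([838, 265, 0]) cube([47, 30, 1548]);
translate([424, 265, 284]) cube([414, 30, 40]);
translate([424, 265, 533]) cube([414, 30, 40]);
translate([424, 265, 782]) cube([414, 30, 40]);
translate([424, 265, 1031]) cube([414, 30, 40]);
translate([424, 265, 1280]) cube([414, 30, 40]);


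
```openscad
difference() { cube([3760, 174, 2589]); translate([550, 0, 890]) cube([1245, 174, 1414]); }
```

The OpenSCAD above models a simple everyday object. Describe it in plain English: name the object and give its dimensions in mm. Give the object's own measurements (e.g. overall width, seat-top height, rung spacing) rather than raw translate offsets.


A wall 3760 mm long (x), 174 mm thick (y), 2589 mm tall, with a rectangular window opening cut through it. The opening is 1245 mm wide and 1414 mm tall; its sill is at z = 890 mm and its near (−x) edge is 550 mm from the wall's −x end. The opening passes through the full wall thickness.


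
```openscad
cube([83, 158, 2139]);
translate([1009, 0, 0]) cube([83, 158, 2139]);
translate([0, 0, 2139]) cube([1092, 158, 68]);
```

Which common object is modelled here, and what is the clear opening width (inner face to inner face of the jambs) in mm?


A door frame. The clear opening width is 926 mm.

Two 2139 mm tall posts with a header on top — a door frame. The left jamb is 83 mm wide at x = 0; the right jamb starts at x = 1009. The clear opening is 1009 − 83 = 926 mm.


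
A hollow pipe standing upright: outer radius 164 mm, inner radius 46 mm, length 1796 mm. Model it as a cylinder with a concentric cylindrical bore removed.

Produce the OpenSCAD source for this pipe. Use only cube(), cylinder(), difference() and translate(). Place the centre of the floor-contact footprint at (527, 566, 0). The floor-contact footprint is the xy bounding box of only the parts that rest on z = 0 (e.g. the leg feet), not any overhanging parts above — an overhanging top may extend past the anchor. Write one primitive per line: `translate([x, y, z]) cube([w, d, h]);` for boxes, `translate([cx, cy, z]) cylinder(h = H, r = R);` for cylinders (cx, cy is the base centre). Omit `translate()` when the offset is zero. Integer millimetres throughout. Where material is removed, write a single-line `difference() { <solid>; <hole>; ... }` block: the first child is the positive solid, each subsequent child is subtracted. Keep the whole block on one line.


difference() { translate([527, 566, 0]) cylinder(h = 1796, r = 164); translate([527, 566, 0]) cylinder(h = 1796, r = 46); }


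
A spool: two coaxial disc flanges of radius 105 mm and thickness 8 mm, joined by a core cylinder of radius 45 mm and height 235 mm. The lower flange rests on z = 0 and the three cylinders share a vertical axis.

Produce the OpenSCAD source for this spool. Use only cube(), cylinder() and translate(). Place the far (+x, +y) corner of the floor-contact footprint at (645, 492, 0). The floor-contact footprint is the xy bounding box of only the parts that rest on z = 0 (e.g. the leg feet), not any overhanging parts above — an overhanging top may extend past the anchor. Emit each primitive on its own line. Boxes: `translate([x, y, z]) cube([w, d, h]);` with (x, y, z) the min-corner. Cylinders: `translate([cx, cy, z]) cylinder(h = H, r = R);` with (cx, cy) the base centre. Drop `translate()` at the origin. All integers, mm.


translate([540, 387, 0]) cylinder(h = 8, r = 105);
translate([540, 387, 8]) cylinder(h = 235, r = 45);
translate([540, 387, 243]) cylinder(h = 8, r = 105);
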